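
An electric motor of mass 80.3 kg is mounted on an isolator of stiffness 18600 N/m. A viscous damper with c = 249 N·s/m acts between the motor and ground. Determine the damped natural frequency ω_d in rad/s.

ω_n = √(k/m) = √(18600/80.3) = 15.22 rad/s.
Critical damping c_c = 2√(k·m) = 2√(18600 × 80.3) = 2444 N·s/m, so ζ = c/c_c = 249/2444 = 0.1019.
ω_d = ω_n√(1 − ζ²) = 15.22 × √(1 − 0.0104) = 15.14 rad/s.

15.1 rad/s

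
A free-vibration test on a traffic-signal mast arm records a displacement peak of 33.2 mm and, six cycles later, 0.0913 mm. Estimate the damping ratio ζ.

0.155

Logarithmic decrement δ = (1/n)·ln(x₀/x_n) = (1/6)·ln(33.2/0.0913) = (1/6)·ln(363.6) = 0.9827.
ζ = δ/√(4π² + δ²) = 0.9827/√(39.48 + 0.966) = 0.9827/6.360 = 0.1545.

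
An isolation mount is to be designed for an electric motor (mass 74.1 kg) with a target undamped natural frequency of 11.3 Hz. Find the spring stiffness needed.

ω_n = 2πf_n = 2π × 11.3 = 71.00 rad/s.
k = m·ω_n² = 74.1 × 71.00² = 74.1 × 5041 = 373500 N/m.

374000 N/m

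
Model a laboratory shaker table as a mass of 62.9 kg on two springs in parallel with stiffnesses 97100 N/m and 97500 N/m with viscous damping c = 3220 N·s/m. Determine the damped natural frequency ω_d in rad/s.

Parallel springs add: k_eq = 97100 + 97500 = 194600 N/m.
ω_n = √(k_eq/m) = √(194600/62.9) = 55.62 rad/s.
Critical damping c_c = 2√(k_eq·m) = 2√(194600 × 62.9) = 6997 N·s/m, so ζ = c/c_c = 3220/6997 = 0.4602.
ω_d = ω_n√(1 − ζ²) = 55.62 × √(1 − 0.212) = 49.38 rad/s.

49.4 rad/s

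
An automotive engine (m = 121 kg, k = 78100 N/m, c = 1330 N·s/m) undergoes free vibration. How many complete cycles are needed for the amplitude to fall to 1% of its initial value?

4 cycles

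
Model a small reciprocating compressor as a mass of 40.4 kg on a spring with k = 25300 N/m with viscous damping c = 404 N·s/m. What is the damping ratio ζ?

0.200

ω_n = √(k/m) = √(25300/40.4) = 25.02 rad/s.
Critical damping c_c = 2√(k·m) = 2√(25300 × 40.4) = 2022 N·s/m, so ζ = c/c_c = 404/2022 = 0.1998.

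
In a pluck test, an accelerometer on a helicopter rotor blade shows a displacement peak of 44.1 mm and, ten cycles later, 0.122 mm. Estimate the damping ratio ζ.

0.0933

Logarithmic decrement δ = (1/n)·ln(x₀/x_n) = (1/10)·ln(44.1/0.122) = (1/10)·ln(361.5) = 0.5890.
ζ = δ/√(4π² + δ²) = 0.5890/√(39.48 + 0.347) = 0.5890/6.311 = 0.09334.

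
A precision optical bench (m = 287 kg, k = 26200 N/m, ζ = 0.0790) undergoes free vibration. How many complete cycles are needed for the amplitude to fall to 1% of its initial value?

10 cycles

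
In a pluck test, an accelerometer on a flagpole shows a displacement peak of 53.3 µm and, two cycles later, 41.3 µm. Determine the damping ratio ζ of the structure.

Logarithmic decrement δ = (1/n)·ln(x₀/x_n) = (1/2)·ln(53.3/41.3) = (1/2)·ln(1.291) = 0.1275.
ζ = δ/√(4π² + δ²) = 0.1275/√(39.48 + 0.0163) = 0.1275/6.284 = 0.02029.

0.0203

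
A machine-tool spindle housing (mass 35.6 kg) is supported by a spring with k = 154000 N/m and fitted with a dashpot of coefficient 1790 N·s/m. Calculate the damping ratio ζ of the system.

0.382

ω_n = √(k/m) = √(154000/35.6) = 65.77 rad/s.
Critical damping c_c = 2√(k·m) = 2√(154000 × 35.6) = 4683 N·s/m, so ζ = c/c_c = 1790/4683 = 0.3822.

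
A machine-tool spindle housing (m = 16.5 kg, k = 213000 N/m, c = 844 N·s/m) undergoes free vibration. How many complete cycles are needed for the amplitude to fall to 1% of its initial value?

4 cycles

ζ = c/(2√(km)) = 844/(2√(213000 × 16.5)) = 844/3749 = 0.2251.
Logarithmic decrement δ = 2πζ/√(1 − ζ²) = 2π × 0.2251/√(1 − 0.0507) = 1.452.
x_n/x₀ = e^(−nδ) ≤ 0.01; take ln: n ≥ ln(1/0.01)/δ = 4.605/1.452 = 3.172.
So 4 complete cycles are required.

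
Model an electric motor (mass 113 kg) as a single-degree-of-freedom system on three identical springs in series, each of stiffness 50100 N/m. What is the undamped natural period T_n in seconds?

Series springs: 1/k_eq = 3/50100, so k_eq = 50100/3 = 16700 N/m.
ω_n = √(k_eq/m) = √(16700/113) = √147.8 = 12.16 rad/s.
T_n = 2π/ω_n = 6.283/12.16 = 0.5168 s.

0.517 s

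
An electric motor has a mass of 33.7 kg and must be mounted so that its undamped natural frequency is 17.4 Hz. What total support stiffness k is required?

403000 N/m

ω_n = 2πf_n = 2π × 17.4 = 109.3 rad/s.
k = m·ω_n² = 33.7 × 109.3² = 33.7 × 11950 = 402800 N/m.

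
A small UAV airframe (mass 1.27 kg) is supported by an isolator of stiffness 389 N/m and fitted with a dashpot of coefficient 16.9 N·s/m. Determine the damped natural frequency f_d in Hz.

2.58 Hz

ω_n = √(k/m) = √(389.0/1.27) = 17.50 rad/s.
Critical damping c_c = 2√(k·m) = 2√(389.0 × 1.27) = 44.45 N·s/m, so ζ = c/c_c = 16.9/44.45 = 0.3802.
ω_d = ω_n√(1 − ζ²) = 17.50 × √(1 − 0.145) = 16.19 rad/s.
f_d = ω_d/(2π) = 2.576 Hz.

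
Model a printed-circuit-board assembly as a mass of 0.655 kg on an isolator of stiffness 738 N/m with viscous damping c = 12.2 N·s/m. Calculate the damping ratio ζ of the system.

0.277

ω_n = √(k/m) = √(738.0/0.655) = 33.57 rad/s.
Critical damping c_c = 2√(k·m) = 2√(738.0 × 0.655) = 43.97 N·s/m, so ζ = c/c_c = 12.2/43.97 = 0.2774.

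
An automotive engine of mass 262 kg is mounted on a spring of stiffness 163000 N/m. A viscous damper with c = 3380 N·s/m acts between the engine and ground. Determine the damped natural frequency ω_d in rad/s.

ω_n = √(k/m) = √(163000/262) = 24.94 rad/s.
Critical damping c_c = 2√(k·m) = 2√(163000 × 262) = 13070 N·s/m, so ζ = c/c_c = 3380/13070 = 0.2586.
ω_d = ω_n√(1 − ζ²) = 24.94 × √(1 − 0.0669) = 24.09 rad/s.

24.1 rad/s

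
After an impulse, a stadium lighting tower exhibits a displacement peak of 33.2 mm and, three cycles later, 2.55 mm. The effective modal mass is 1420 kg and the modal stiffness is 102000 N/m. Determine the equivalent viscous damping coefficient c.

3250 N·s/m

Logarithmic decrement δ = (1/n)·ln(x₀/x_n) = (1/3)·ln(33.2/2.55) = (1/3)·ln(13.02) = 0.8555.
ζ = δ/√(4π² + δ²) = 0.8555/√(39.48 + 0.732) = 0.8555/6.341 = 0.1349.
c = ζ · 2√(km) = 0.1349 × 2√(102000 × 1420) = 0.1349 × 24070 = 3247 N·s/m.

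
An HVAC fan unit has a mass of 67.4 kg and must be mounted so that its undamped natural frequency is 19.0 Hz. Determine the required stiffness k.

ω_n = 2πf_n = 2π × 19.0 = 119.4 rad/s.
k = m·ω_n² = 67.4 × 119.4² = 67.4 × 14250 = 960600 N/m.

961000 N/m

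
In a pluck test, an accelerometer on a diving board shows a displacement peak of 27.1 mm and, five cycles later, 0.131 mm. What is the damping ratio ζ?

0.167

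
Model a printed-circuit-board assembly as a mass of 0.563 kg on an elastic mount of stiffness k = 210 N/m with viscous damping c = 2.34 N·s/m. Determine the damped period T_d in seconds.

ω_n = √(k/m) = √(210.0/0.563) = 19.31 rad/s.
Critical damping c_c = 2√(k·m) = 2√(210.0 × 0.563) = 21.75 N·s/m, so ζ = c/c_c = 2.34/21.75 = 0.1076.
ω_d = ω_n√(1 − ζ²) = 19.31 × √(1 − 0.0116) = 19.20 rad/s.
T_d = 2π/ω_d = 0.3272 s.

0.327 s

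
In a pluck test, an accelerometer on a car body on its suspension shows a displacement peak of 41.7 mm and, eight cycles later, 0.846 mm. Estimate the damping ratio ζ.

Logarithmic decrement δ = (1/n)·ln(x₀/x_n) = (1/8)·ln(41.7/0.846) = (1/8)·ln(49.29) = 0.4872.
ζ = δ/√(4π² + δ²) = 0.4872/√(39.48 + 0.237) = 0.4872/6.302 = 0.07731.

0.0773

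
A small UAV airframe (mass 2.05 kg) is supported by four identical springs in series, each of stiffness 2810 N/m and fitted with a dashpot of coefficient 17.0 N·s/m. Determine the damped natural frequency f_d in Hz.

Series springs: 1/k_eq = 4/2810, so k_eq = 2810/4 = 702.5 N/m.
ω_n = √(k_eq/m) = √(702.5/2.05) = 18.51 rad/s.
Critical damping c_c = 2√(k_eq·m) = 2√(702.5 × 2.05) = 75.90 N·s/m, so ζ = c/c_c = 17.0/75.90 = 0.2240.
ω_d = ω_n√(1 − ζ²) = 18.51 × √(1 − 0.0502) = 18.04 rad/s.
f_d = ω_d/(2π) = 2.871 Hz.

2.87 Hz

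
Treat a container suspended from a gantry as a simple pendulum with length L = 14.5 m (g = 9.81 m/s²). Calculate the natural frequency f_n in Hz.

0.131 Hz

For a simple pendulum ω_n = √(g/L) = √(9.81/14.5) = √0.6766 = 0.8225 rad/s.
f_n = ω_n/(2π) = 0.8225/6.283 = 0.1309 Hz.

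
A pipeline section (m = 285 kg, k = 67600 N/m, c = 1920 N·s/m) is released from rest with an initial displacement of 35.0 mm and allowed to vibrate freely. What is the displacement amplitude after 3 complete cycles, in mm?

ζ = c/(2√(km)) = 1920/(2√(67600 × 285)) = 1920/8779 = 0.2187.
Logarithmic decrement δ = 2πζ/√(1 − ζ²) = 2π × 0.2187/√(1 − 0.0478) = 1.408.
After n cycles, x_n/x₀ = e^(−nδ), so x_3 = 35.0 × e^(−3 × 1.408) = 35.0 × 0.01463 = 0.5119 mm.

0.512 mm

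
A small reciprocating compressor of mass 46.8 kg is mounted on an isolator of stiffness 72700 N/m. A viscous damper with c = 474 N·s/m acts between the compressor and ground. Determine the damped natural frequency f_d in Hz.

ω_n = √(k/m) = √(72700/46.8) = 39.41 rad/s.
Critical damping c_c = 2√(k·m) = 2√(72700 × 46.8) = 3689 N·s/m, so ζ = c/c_c = 474/3689 = 0.1285.
ω_d = ω_n√(1 − ζ²) = 39.41 × √(1 − 0.0165) = 39.09 rad/s.
f_d = ω_d/(2π) = 6.221 Hz.

6.22 Hz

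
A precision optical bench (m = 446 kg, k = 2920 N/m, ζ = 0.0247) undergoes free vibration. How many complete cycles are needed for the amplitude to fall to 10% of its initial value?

15 cycles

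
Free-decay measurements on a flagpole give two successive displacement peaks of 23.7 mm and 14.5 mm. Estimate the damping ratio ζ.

Logarithmic decrement δ = (1/n)·ln(x₀/x_n) = (1/1)·ln(23.7/14.5) = (1/1)·ln(1.634) = 0.4913.
ζ = δ/√(4π² + δ²) = 0.4913/√(39.48 + 0.241) = 0.4913/6.302 = 0.07796.

0.0780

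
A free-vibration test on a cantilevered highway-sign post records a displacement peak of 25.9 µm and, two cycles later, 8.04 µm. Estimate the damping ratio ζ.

0.0927

Logarithmic decrement δ = (1/n)·ln(x₀/x_n) = (1/2)·ln(25.9/8.04) = (1/2)·ln(3.221) = 0.5849.
ζ = δ/√(4π² + δ²) = 0.5849/√(39.48 + 0.342) = 0.5849/6.310 = 0.09269.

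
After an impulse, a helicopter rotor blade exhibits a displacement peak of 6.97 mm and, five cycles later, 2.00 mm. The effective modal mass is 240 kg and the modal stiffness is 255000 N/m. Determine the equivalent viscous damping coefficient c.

Logarithmic decrement δ = (1/n)·ln(x₀/x_n) = (1/5)·ln(6.97/2.00) = (1/5)·ln(3.485) = 0.2497.
ζ = δ/√(4π² + δ²) = 0.2497/√(39.48 + 0.0623) = 0.2497/6.288 = 0.03971.
c = ζ · 2√(km) = 0.03971 × 2√(255000 × 240) = 0.03971 × 15650 = 621.3 N·s/m.

621 N·s/m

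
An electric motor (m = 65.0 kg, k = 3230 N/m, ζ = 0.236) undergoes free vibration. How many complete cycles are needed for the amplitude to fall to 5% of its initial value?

2 cycles

Logarithmic decrement δ = 2πζ/√(1 − ζ²) = 2π × 0.2360/√(1 − 0.0557) = 1.526.
x_n/x₀ = e^(−nδ) ≤ 0.05; take ln: n ≥ ln(1/0.05)/δ = 2.996/1.526 = 1.963.
So 2 complete cycles are required.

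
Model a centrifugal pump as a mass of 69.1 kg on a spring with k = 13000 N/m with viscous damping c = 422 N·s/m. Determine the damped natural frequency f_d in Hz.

ω_n = √(k/m) = √(13000/69.1) = 13.72 rad/s.
Critical damping c_c = 2√(k·m) = 2√(13000 × 69.1) = 1896 N·s/m, so ζ = c/c_c = 422/1896 = 0.2226.
ω_d = ω_n√(1 − ζ²) = 13.72 × √(1 − 0.0496) = 13.37 rad/s.
f_d = ω_d/(2π) = 2.128 Hz.

2.13 Hz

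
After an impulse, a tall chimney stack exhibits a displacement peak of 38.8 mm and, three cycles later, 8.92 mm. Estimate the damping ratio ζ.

Logarithmic decrement δ = (1/n)·ln(x₀/x_n) = (1/3)·ln(38.8/8.92) = (1/3)·ln(4.350) = 0.4900.
ζ = δ/√(4π² + δ²) = 0.4900/√(39.48 + 0.240) = 0.4900/6.302 = 0.07776.

0.0778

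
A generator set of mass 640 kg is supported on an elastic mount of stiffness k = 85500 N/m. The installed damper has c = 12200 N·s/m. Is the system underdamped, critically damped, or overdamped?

underdamped

c_c = 2√(k·m) = 14790 N·s/m; ζ = c/c_c = 12200/14790 = 0.825.
Since ζ < 1 the system is underdamped.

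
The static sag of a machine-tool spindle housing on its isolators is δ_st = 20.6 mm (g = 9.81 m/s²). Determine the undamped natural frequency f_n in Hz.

ω_n = √(g/δ_st) = √(9.81/0.0206) = √476.2 = 21.82 rad/s.
f_n = ω_n/(2π) = 21.82/6.283 = 3.473 Hz.

3.47 Hz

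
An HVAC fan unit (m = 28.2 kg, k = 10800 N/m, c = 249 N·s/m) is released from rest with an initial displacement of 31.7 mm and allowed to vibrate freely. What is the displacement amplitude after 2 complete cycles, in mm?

1.73 mm

ζ = c/(2√(km)) = 249/(2√(10800 × 28.2)) = 249/1104 = 0.2256.
Logarithmic decrement δ = 2πζ/√(1 − ζ²) = 2π × 0.2256/√(1 − 0.0509) = 1.455.
After n cycles, x_n/x₀ = e^(−nδ), so x_2 = 31.7 × e^(−2 × 1.455) = 31.7 × 0.05448 = 1.727 mm.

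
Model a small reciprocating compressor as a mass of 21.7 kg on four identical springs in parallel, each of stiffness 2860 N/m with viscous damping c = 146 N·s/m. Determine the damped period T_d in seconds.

0.277 s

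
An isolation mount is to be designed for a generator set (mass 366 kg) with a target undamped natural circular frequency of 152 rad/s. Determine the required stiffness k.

k = m·ω_n² = 366 × 152.0² = 366 × 23100 = 8456000 N/m.

8460000 N/m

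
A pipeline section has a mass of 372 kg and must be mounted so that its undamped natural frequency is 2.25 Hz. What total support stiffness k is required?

74300 N/m

ω_n = 2πf_n = 2π × 2.25 = 14.14 rad/s.
k = m·ω_n² = 372 × 14.14² = 372 × 199.9 = 74350 N/m.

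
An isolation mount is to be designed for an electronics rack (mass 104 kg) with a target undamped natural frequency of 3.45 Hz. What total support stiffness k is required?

48900 N/m

ω_n = 2πf_n = 2π × 3.45 = 21.68 rad/s.
k = m·ω_n² = 104 × 21.68² = 104 × 469.9 = 48870 N/m.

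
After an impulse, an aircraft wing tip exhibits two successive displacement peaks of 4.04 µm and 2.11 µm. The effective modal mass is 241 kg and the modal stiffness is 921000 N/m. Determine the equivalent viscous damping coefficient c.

3060 N·s/m

Logarithmic decrement δ = (1/n)·ln(x₀/x_n) = (1/1)·ln(4.04/2.11) = (1/1)·ln(1.915) = 0.6496.
ζ = δ/√(4π² + δ²) = 0.6496/√(39.48 + 0.422) = 0.6496/6.317 = 0.1028.
c = ζ · 2√(km) = 0.1028 × 2√(921000 × 241) = 0.1028 × 29800 = 3064 N·s/m.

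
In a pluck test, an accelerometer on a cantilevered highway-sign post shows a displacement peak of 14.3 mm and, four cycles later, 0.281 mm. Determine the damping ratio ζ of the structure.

0.154

Logarithmic decrement δ = (1/n)·ln(x₀/x_n) = (1/4)·ln(14.3/0.281) = (1/4)·ln(50.89) = 0.9824.
ζ = δ/√(4π² + δ²) = 0.9824/√(39.48 + 0.965) = 0.9824/6.360 = 0.1545.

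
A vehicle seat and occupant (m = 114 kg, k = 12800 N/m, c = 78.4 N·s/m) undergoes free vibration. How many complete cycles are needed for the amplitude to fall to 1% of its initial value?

ζ = c/(2√(km)) = 78.4/(2√(12800 × 114)) = 78.4/2416 = 0.03245.
Logarithmic decrement δ = 2πζ/√(1 − ζ²) = 2π × 0.03245/√(1 − 0.00105) = 0.2040.
x_n/x₀ = e^(−nδ) ≤ 0.01; take ln: n ≥ ln(1/0.01)/δ = 4.605/0.2040 = 22.57.
So 23 complete cycles are required.

23 cycles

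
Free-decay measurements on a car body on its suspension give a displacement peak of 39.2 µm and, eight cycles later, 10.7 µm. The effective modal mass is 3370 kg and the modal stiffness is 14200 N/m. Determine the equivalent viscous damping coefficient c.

357 N·s/m

Logarithmic decrement δ = (1/n)·ln(x₀/x_n) = (1/8)·ln(39.2/10.7) = (1/8)·ln(3.664) = 0.1623.
ζ = δ/√(4π² + δ²) = 0.1623/√(39.48 + 0.0263) = 0.1623/6.285 = 0.02582.
c = ζ · 2√(km) = 0.02582 × 2√(14200 × 3370) = 0.02582 × 13840 = 357.3 N·s/m.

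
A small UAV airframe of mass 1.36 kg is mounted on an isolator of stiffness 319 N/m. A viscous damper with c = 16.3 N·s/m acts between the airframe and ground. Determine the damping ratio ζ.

ω_n = √(k/m) = √(319.0/1.36) = 15.32 rad/s.
Critical damping c_c = 2√(k·m) = 2√(319.0 × 1.36) = 41.66 N·s/m, so ζ = c/c_c = 16.3/41.66 = 0.3913.

0.391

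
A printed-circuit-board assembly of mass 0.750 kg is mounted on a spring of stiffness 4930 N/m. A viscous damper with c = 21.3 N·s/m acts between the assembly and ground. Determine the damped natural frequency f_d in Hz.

12.7 Hz

ω_n = √(k/m) = √(4930/0.750) = 81.08 rad/s.
Critical damping c_c = 2√(k·m) = 2√(4930 × 0.750) = 121.6 N·s/m, so ζ = c/c_c = 21.3/121.6 = 0.1751.
ω_d = ω_n√(1 − ζ²) = 81.08 × √(1 − 0.0307) = 79.82 rad/s.
f_d = ω_d/(2π) = 12.70 Hz.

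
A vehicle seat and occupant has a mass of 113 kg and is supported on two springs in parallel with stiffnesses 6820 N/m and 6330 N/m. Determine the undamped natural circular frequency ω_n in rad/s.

Parallel springs add: k_eq = 6820 + 6330 = 13150 N/m.
ω_n = √(k_eq/m) = √(13150/113) = √116.4 = 10.79 rad/s.

10.8 rad/s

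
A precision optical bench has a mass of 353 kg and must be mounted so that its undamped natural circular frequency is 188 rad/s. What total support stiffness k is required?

12500000 N/m

k = m·ω_n² = 353 × 188.0² = 353 × 35340 = 12480000 N/m.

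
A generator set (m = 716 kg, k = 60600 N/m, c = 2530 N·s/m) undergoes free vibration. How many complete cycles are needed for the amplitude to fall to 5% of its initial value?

ζ = c/(2√(km)) = 2530/(2√(60600 × 716)) = 2530/13170 = 0.1920.
Logarithmic decrement δ = 2πζ/√(1 − ζ²) = 2π × 0.1920/√(1 − 0.0369) = 1.230.
x_n/x₀ = e^(−nδ) ≤ 0.05; take ln: n ≥ ln(1/0.05)/δ = 2.996/1.230 = 2.436.
So 3 complete cycles are required.

3 cycles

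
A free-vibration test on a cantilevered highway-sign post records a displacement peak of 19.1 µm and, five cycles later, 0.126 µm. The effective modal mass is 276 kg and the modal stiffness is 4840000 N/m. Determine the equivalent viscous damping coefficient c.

Logarithmic decrement δ = (1/n)·ln(x₀/x_n) = (1/5)·ln(19.1/0.126) = (1/5)·ln(151.6) = 1.004.
ζ = δ/√(4π² + δ²) = 1.004/√(39.48 + 1.01) = 1.004/6.363 = 0.1578.
c = ζ · 2√(km) = 0.1578 × 2√(4840000 × 276) = 0.1578 × 73100 = 11540 N·s/m.

11500 N·s/m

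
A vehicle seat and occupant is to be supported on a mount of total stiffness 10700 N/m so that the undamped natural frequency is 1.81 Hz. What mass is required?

ω_n = 2πf_n = 2π × 1.81 = 11.37 rad/s.
m = k/ω_n² = 10700/11.37² = 10700/129.3 = 82.73 kg.

82.7 kg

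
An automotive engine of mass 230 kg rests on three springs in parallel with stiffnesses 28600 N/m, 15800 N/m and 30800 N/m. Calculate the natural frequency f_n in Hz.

2.88 Hz

Parallel springs add: k_eq = 28600 + 15800 + 30800 = 75200 N/m.
ω_n = √(k_eq/m) = √(75200/230) = √327.0 = 18.08 rad/s.
f_n = ω_n/(2π) = 18.08/6.283 = 2.878 Hz.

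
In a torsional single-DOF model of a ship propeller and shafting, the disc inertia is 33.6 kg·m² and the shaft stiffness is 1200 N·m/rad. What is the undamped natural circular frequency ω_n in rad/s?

5.98 rad/s

ω_n = √(k_t/J) = √(1200/33.6) = √35.71 = 5.976 rad/s.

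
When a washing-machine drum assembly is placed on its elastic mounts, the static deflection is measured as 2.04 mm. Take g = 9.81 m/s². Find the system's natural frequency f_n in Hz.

11.0 Hz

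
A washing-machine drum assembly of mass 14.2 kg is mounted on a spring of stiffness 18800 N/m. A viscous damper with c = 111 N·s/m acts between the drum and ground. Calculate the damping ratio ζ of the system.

0.107

ω_n = √(k/m) = √(18800/14.2) = 36.39 rad/s.
Critical damping c_c = 2√(k·m) = 2√(18800 × 14.2) = 1033 N·s/m, so ζ = c/c_c = 111/1033 = 0.1074.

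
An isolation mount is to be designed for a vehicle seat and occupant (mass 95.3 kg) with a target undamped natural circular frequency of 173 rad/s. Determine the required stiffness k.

k = m·ω_n² = 95.3 × 173.0² = 95.3 × 29930 = 2852000 N/m.

2850000 N/m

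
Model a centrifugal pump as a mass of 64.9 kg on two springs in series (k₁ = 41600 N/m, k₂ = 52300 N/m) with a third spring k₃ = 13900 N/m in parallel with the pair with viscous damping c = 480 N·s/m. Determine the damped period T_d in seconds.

0.266 s

Series pair: k_s = k₁k₂/(k₁+k₂) = (41600)(52300)/(41600 + 52300) = 23170 N/m. In parallel with k₃: k_eq = 23170 + 13900 = 37070 N/m.
ω_n = √(k_eq/m) = √(37070/64.9) = 23.90 rad/s.
Critical damping c_c = 2√(k_eq·m) = 2√(37070 × 64.9) = 3102 N·s/m, so ζ = c/c_c = 480/3102 = 0.1547.
ω_d = ω_n√(1 − ζ²) = 23.90 × √(1 − 0.0239) = 23.61 rad/s.
T_d = 2π/ω_d = 0.2661 s.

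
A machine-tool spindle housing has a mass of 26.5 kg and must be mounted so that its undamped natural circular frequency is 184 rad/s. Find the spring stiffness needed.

897000 N/m

k = m·ω_n² = 26.5 × 184.0² = 26.5 × 33860 = 897200 N/m.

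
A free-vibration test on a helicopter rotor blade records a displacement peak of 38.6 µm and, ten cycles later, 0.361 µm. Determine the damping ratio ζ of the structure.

Logarithmic decrement δ = (1/n)·ln(x₀/x_n) = (1/10)·ln(38.6/0.361) = (1/10)·ln(106.9) = 0.4672.
ζ = δ/√(4π² + δ²) = 0.4672/√(39.48 + 0.218) = 0.4672/6.301 = 0.07415.

0.0742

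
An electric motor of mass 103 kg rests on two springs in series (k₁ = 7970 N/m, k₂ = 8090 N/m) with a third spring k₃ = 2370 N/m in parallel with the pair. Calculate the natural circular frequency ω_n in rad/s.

Series pair: k_s = k₁k₂/(k₁+k₂) = (7970)(8090)/(7970 + 8090) = 4015 N/m. In parallel with k₃: k_eq = 4015 + 2370 = 6385 N/m.
ω_n = √(k_eq/m) = √(6385/103) = √61.99 = 7.873 rad/s.

7.87 rad/s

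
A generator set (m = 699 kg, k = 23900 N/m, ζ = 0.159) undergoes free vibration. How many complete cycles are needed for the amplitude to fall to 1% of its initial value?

5 cycles

Logarithmic decrement δ = 2πζ/√(1 − ζ²) = 2π × 0.1590/√(1 − 0.0253) = 1.012.
x_n/x₀ = e^(−nδ) ≤ 0.01; take ln: n ≥ ln(1/0.01)/δ = 4.605/1.012 = 4.551.
So 5 complete cycles are required.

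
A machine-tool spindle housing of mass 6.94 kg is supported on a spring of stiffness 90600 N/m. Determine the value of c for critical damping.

1590 N·s/m

c_c = 2√(k·m) = 2√(90600 × 6.94) = 2 × 792.9 = 1586 N·s/m.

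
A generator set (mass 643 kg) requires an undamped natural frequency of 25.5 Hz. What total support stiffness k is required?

16500000 N/m

ω_n = 2πf_n = 2π × 25.5 = 160.2 rad/s.
k = m·ω_n² = 643 × 160.2² = 643 × 25670 = 16510000 N/m.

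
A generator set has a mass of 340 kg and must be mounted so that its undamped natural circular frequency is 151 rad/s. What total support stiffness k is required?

7750000 N/m

k = m·ω_n² = 340 × 151.0² = 340 × 22800 = 7752000 N/m.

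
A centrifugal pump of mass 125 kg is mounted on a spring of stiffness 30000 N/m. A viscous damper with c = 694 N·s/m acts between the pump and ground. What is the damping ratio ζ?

0.179

ω_n = √(k/m) = √(30000/125) = 15.49 rad/s.
Critical damping c_c = 2√(k·m) = 2√(30000 × 125) = 3873 N·s/m, so ζ = c/c_c = 694/3873 = 0.1792.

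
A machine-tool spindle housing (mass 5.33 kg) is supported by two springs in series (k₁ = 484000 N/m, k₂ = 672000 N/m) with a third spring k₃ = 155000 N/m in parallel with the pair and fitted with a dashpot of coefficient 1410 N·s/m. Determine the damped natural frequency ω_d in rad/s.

Series pair: k_s = k₁k₂/(k₁+k₂) = (484000)(672000)/(484000 + 672000) = 281400 N/m. In parallel with k₃: k_eq = 281400 + 155000 = 436400 N/m.
ω_n = √(k_eq/m) = √(436400/5.33) = 286.1 rad/s.
Critical damping c_c = 2√(k_eq·m) = 2√(436400 × 5.33) = 3050 N·s/m, so ζ = c/c_c = 1410/3050 = 0.4623.
ω_d = ω_n√(1 − ζ²) = 286.1 × √(1 − 0.214) = 253.7 rad/s.

254 rad/s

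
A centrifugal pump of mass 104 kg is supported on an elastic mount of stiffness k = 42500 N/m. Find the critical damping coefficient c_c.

4200 N·s/m

c_c = 2√(k·m) = 2√(42500 × 104) = 2 × 2102 = 4205 N·s/m.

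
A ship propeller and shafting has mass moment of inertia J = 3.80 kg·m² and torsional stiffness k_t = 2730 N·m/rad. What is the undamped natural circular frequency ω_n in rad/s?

26.8 rad/s

ω_n = √(k_t/J) = √(2730/3.80) = √718.4 = 26.80 rad/s.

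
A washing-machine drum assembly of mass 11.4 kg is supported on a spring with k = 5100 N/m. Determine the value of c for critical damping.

482 N·s/m

c_c = 2√(k·m) = 2√(5100 × 11.4) = 2 × 241.1 = 482.2 N·s/m.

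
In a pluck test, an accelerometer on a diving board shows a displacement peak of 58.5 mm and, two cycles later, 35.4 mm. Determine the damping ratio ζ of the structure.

0.0399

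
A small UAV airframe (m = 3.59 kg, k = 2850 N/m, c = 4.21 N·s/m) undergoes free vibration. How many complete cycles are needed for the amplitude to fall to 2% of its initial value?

ζ = c/(2√(km)) = 4.21/(2√(2850 × 3.59)) = 4.21/202.3 = 0.02081.
Logarithmic decrement δ = 2πζ/√(1 − ζ²) = 2π × 0.02081/√(1 − 0.000433) = 0.1308.
x_n/x₀ = e^(−nδ) ≤ 0.02; take ln: n ≥ ln(1/0.02)/δ = 3.912/0.1308 = 29.91.
So 30 complete cycles are required.

30 cycles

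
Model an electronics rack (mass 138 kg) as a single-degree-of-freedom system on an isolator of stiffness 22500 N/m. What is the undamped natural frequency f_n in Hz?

2.03 Hz

ω_n = √(k/m) = √(22500/138) = √163.0 = 12.77 rad/s.
f_n = ω_n/(2π) = 12.77/6.283 = 2.032 Hz.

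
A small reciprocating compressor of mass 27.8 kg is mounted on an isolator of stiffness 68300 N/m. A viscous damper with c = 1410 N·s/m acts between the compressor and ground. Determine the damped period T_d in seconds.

ω_n = √(k/m) = √(68300/27.8) = 49.57 rad/s.
Critical damping c_c = 2√(k·m) = 2√(68300 × 27.8) = 2756 N·s/m, so ζ = c/c_c = 1410/2756 = 0.5116.
ω_d = ω_n√(1 − ζ²) = 49.57 × √(1 − 0.262) = 42.59 rad/s.
T_d = 2π/ω_d = 0.1475 s.

0.148 s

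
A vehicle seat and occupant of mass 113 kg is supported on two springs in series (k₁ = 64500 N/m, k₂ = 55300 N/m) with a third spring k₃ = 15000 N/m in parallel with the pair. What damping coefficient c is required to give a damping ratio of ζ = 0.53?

2380 N·s/m

Series pair: k_s = k₁k₂/(k₁+k₂) = (64500)(55300)/(64500 + 55300) = 29770 N/m. In parallel with k₃: k_eq = 29770 + 15000 = 44770 N/m.
c_c = 2√(k_eq·m) = 2√(44770 × 113) = 4499 N·s/m.
c = ζ·c_c = 0.53 × 4499 = 2384 N·s/m.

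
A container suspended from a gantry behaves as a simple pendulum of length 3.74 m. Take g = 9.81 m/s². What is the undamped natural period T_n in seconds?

For a simple pendulum ω_n = √(g/L) = √(9.81/3.74) = √2.623 = 1.620 rad/s.
T_n = 2π/ω_n = 6.283/1.620 = 3.880 s.

3.88 s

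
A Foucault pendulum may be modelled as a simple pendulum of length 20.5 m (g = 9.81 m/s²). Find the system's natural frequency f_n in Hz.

For a simple pendulum ω_n = √(g/L) = √(9.81/20.5) = √0.4785 = 0.6918 rad/s.
f_n = ω_n/(2π) = 0.6918/6.283 = 0.1101 Hz.

0.110 Hz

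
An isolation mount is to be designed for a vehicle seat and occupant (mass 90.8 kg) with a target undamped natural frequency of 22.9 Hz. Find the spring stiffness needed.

ω_n = 2πf_n = 2π × 22.9 = 143.9 rad/s.
k = m·ω_n² = 90.8 × 143.9² = 90.8 × 20700 = 1880000 N/m.

1880000 N/m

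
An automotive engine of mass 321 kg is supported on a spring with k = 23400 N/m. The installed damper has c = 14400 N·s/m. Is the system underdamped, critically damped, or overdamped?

overdamped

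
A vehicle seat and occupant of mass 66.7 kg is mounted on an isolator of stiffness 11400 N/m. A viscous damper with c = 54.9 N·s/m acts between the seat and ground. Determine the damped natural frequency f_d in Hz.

2.08 Hz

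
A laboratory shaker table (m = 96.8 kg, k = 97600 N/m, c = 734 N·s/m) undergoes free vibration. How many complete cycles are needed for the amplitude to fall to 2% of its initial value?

ζ = c/(2√(km)) = 734/(2√(97600 × 96.8)) = 734/6147 = 0.1194.
Logarithmic decrement δ = 2πζ/√(1 − ζ²) = 2π × 0.1194/√(1 − 0.0143) = 0.7556.
x_n/x₀ = e^(−nδ) ≤ 0.02; take ln: n ≥ ln(1/0.02)/δ = 3.912/0.7556 = 5.177.
So 6 complete cycles are required.

6 cycles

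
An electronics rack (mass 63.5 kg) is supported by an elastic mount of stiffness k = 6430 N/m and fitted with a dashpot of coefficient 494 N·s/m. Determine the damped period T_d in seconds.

0.677 s

ω_n = √(k/m) = √(6430/63.5) = 10.06 rad/s.
Critical damping c_c = 2√(k·m) = 2√(6430 × 63.5) = 1278 N·s/m, so ζ = c/c_c = 494/1278 = 0.3865.
ω_d = ω_n√(1 − ζ²) = 10.06 × √(1 − 0.149) = 9.281 rad/s.
T_d = 2π/ω_d = 0.6770 s.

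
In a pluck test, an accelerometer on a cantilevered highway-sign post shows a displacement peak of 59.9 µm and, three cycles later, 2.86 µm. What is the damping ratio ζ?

Logarithmic decrement δ = (1/n)·ln(x₀/x_n) = (1/3)·ln(59.9/2.86) = (1/3)·ln(20.94) = 1.014.
ζ = δ/√(4π² + δ²) = 1.014/√(39.48 + 1.03) = 1.014/6.364 = 0.1593.

0.159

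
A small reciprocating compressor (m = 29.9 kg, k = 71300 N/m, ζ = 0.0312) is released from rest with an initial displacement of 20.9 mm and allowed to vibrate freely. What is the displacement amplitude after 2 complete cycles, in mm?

Logarithmic decrement δ = 2πζ/√(1 − ζ²) = 2π × 0.03120/√(1 − 0.000973) = 0.1961.
After n cycles, x_n/x₀ = e^(−nδ), so x_2 = 20.9 × e^(−2 × 0.1961) = 20.9 × 0.6755 = 14.12 mm.

14.1 mm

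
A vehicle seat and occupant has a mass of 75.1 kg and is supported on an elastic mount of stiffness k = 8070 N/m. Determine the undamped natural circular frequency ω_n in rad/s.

10.4 rad/s

ω_n = √(k/m) = √(8070/75.1) = √107.5 = 10.37 rad/s.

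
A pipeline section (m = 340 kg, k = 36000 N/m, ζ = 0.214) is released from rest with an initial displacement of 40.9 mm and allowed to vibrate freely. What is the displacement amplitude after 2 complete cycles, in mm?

2.61 mm

Logarithmic decrement δ = 2πζ/√(1 − ζ²) = 2π × 0.2140/√(1 − 0.0458) = 1.376.
After n cycles, x_n/x₀ = e^(−nδ), so x_2 = 40.9 × e^(−2 × 1.376) = 40.9 × 0.06374 = 2.607 mm.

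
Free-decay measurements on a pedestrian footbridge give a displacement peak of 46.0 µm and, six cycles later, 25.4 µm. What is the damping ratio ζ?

0.0158

Logarithmic decrement δ = (1/n)·ln(x₀/x_n) = (1/6)·ln(46.0/25.4) = (1/6)·ln(1.811) = 0.09898.
ζ = δ/√(4π² + δ²) = 0.09898/√(39.48 + 0.00980) = 0.09898/6.284 = 0.01575.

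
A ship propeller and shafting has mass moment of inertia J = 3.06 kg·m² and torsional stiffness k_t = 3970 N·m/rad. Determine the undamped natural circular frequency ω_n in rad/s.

ω_n = √(k_t/J) = √(3970/3.06) = √1297 = 36.02 rad/s.

36.0 rad/s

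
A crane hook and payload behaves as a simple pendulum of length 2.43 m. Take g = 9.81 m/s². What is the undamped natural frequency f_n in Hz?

For a simple pendulum ω_n = √(g/L) = √(9.81/2.43) = √4.037 = 2.009 rad/s.
f_n = ω_n/(2π) = 2.009/6.283 = 0.3198 Hz.

0.320 Hz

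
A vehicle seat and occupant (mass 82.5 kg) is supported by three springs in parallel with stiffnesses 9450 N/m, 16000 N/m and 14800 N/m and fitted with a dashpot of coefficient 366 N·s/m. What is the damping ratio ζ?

0.100

Parallel springs add: k_eq = 9450 + 16000 + 14800 = 40250 N/m.
ω_n = √(k_eq/m) = √(40250/82.5) = 22.09 rad/s.
Critical damping c_c = 2√(k_eq·m) = 2√(40250 × 82.5) = 3645 N·s/m, so ζ = c/c_c = 366/3645 = 0.1004.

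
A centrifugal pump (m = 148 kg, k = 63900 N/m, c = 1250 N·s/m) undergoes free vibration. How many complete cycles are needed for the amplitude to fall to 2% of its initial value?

ζ = c/(2√(km)) = 1250/(2√(63900 × 148)) = 1250/6151 = 0.2032.
Logarithmic decrement δ = 2πζ/√(1 − ζ²) = 2π × 0.2032/√(1 − 0.0413) = 1.304.
x_n/x₀ = e^(−nδ) ≤ 0.02; take ln: n ≥ ln(1/0.02)/δ = 3.912/1.304 = 3.000.
So 3 complete cycles are required.

3 cycles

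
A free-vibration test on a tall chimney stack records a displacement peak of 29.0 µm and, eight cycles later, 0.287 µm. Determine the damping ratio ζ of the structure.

0.0914

Logarithmic decrement δ = (1/n)·ln(x₀/x_n) = (1/8)·ln(29.0/0.287) = (1/8)·ln(101.0) = 0.5769.
ζ = δ/√(4π² + δ²) = 0.5769/√(39.48 + 0.333) = 0.5769/6.310 = 0.09144.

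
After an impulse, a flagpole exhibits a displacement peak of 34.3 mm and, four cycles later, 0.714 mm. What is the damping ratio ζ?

0.152

Logarithmic decrement δ = (1/n)·ln(x₀/x_n) = (1/4)·ln(34.3/0.714) = (1/4)·ln(48.04) = 0.9680.
ζ = δ/√(4π² + δ²) = 0.9680/√(39.48 + 0.937) = 0.9680/6.357 = 0.1523.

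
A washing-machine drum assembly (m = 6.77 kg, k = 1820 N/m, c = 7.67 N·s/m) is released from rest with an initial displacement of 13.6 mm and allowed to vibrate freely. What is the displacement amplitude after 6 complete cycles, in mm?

3.69 mm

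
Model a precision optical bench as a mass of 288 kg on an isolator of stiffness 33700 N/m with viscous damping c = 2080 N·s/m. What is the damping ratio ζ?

0.334

ω_n = √(k/m) = √(33700/288) = 10.82 rad/s.
Critical damping c_c = 2√(k·m) = 2√(33700 × 288) = 6231 N·s/m, so ζ = c/c_c = 2080/6231 = 0.3338.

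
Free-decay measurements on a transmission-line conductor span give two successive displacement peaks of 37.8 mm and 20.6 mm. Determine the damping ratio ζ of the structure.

Logarithmic decrement δ = (1/n)·ln(x₀/x_n) = (1/1)·ln(37.8/20.6) = (1/1)·ln(1.835) = 0.6070.
ζ = δ/√(4π² + δ²) = 0.6070/√(39.48 + 0.368) = 0.6070/6.312 = 0.09616.

0.0962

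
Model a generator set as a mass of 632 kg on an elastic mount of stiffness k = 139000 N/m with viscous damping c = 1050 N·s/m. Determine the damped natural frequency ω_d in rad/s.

14.8 rad/s

ω_n = √(k/m) = √(139000/632) = 14.83 rad/s.
Critical damping c_c = 2√(k·m) = 2√(139000 × 632) = 18750 N·s/m, so ζ = c/c_c = 1050/18750 = 0.05601.
ω_d = ω_n√(1 − ζ²) = 14.83 × √(1 − 0.00314) = 14.81 rad/s.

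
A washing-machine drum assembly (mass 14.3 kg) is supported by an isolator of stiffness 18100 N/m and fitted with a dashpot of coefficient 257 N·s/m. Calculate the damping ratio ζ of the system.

0.253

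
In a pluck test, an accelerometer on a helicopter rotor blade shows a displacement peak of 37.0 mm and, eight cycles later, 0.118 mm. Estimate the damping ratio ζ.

Logarithmic decrement δ = (1/n)·ln(x₀/x_n) = (1/8)·ln(37.0/0.118) = (1/8)·ln(313.6) = 0.7185.
ζ = δ/√(4π² + δ²) = 0.7185/√(39.48 + 0.516) = 0.7185/6.324 = 0.1136.

0.114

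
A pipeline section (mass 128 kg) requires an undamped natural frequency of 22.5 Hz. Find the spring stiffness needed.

2560000 N/m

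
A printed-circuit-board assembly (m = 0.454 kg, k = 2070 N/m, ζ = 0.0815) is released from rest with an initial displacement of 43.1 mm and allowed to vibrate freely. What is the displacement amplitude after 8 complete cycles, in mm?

0.707 mm

Logarithmic decrement δ = 2πζ/√(1 − ζ²) = 2π × 0.08150/√(1 − 0.00664) = 0.5138.
After n cycles, x_n/x₀ = e^(−nδ), so x_8 = 43.1 × e^(−8 × 0.5138) = 43.1 × 0.01640 = 0.7070 mm.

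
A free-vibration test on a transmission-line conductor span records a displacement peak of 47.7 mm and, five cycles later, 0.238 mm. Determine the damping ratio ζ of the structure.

Logarithmic decrement δ = (1/n)·ln(x₀/x_n) = (1/5)·ln(47.7/0.238) = (1/5)·ln(200.4) = 1.060.
ζ = δ/√(4π² + δ²) = 1.060/√(39.48 + 1.12) = 1.060/6.372 = 0.1664.

0.166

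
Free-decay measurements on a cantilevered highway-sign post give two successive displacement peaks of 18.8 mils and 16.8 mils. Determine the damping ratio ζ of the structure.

0.0179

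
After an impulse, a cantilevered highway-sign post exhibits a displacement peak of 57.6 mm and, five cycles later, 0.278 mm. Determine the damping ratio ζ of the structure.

0.167

Logarithmic decrement δ = (1/n)·ln(x₀/x_n) = (1/5)·ln(57.6/0.278) = (1/5)·ln(207.2) = 1.067.
ζ = δ/√(4π² + δ²) = 1.067/√(39.48 + 1.14) = 1.067/6.373 = 0.1674.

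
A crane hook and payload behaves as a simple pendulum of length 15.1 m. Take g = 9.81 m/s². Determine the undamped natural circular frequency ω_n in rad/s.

For a simple pendulum ω_n = √(g/L) = √(9.81/15.1) = √0.6497 = 0.8060 rad/s.

0.806 rad/s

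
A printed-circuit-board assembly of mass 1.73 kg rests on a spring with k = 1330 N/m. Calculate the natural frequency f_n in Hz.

ω_n = √(k/m) = √(1330/1.73) = √768.8 = 27.73 rad/s.
f_n = ω_n/(2π) = 27.73/6.283 = 4.413 Hz.

4.41 Hz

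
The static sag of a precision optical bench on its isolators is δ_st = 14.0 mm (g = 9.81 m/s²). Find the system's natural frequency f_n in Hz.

4.21 Hz

ω_n = √(g/δ_st) = √(9.81/0.0140) = √700.7 = 26.47 rad/s.
f_n = ω_n/(2π) = 26.47/6.283 = 4.213 Hz.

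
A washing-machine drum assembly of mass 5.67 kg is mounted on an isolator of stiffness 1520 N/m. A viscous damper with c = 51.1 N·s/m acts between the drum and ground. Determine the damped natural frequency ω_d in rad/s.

15.7 rad/s

ω_n = √(k/m) = √(1520/5.67) = 16.37 rad/s.
Critical damping c_c = 2√(k·m) = 2√(1520 × 5.67) = 185.7 N·s/m, so ζ = c/c_c = 51.1/185.7 = 0.2752.
ω_d = ω_n√(1 − ζ²) = 16.37 × √(1 − 0.0757) = 15.74 rad/s.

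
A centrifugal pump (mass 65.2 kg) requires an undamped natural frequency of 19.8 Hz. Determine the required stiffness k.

ω_n = 2πf_n = 2π × 19.8 = 124.4 rad/s.
k = m·ω_n² = 65.2 × 124.4² = 65.2 × 15480 = 1009000 N/m.

1010000 N/m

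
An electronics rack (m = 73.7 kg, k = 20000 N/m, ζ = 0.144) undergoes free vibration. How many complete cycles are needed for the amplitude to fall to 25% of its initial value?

2 cycles

Logarithmic decrement δ = 2πζ/√(1 − ζ²) = 2π × 0.1440/√(1 − 0.0207) = 0.9143.
x_n/x₀ = e^(−nδ) ≤ 0.25; take ln: n ≥ ln(1/0.25)/δ = 1.386/0.9143 = 1.516.
So 2 complete cycles are required.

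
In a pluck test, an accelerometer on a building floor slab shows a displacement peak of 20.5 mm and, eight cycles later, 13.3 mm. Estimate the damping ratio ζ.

Logarithmic decrement δ = (1/n)·ln(x₀/x_n) = (1/8)·ln(20.5/13.3) = (1/8)·ln(1.541) = 0.05408.
ζ = δ/√(4π² + δ²) = 0.05408/√(39.48 + 0.00292) = 0.05408/6.283 = 0.008607.

0.00861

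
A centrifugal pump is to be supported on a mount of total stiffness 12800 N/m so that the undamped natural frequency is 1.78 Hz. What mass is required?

102 kg

ω_n = 2πf_n = 2π × 1.78 = 11.18 rad/s.
m = k/ω_n² = 12800/11.18² = 12800/125.1 = 102.3 kg.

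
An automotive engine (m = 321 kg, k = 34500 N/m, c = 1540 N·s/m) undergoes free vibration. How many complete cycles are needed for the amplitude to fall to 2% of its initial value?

3 cycles

ζ = c/(2√(km)) = 1540/(2√(34500 × 321)) = 1540/6656 = 0.2314.
Logarithmic decrement δ = 2πζ/√(1 − ζ²) = 2π × 0.2314/√(1 − 0.0535) = 1.494.
x_n/x₀ = e^(−nδ) ≤ 0.02; take ln: n ≥ ln(1/0.02)/δ = 3.912/1.494 = 2.618.
So 3 complete cycles are required.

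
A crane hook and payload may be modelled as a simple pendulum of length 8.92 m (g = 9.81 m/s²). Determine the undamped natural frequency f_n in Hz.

0.167 Hz

For a simple pendulum ω_n = √(g/L) = √(9.81/8.92) = √1.100 = 1.049 rad/s.
f_n = ω_n/(2π) = 1.049/6.283 = 0.1669 Hz.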